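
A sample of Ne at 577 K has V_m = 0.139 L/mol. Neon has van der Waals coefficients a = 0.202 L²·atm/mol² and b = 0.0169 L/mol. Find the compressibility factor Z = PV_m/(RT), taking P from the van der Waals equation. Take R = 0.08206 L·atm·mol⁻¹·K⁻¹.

P = RT/(V_m − b) − a/V_m² = (0.08206)(577)/(0.139 − 0.0169) − 0.202/(0.139)²
  = 47.349/0.12210 − 10.455 = 387.79 − 10.455 = 377.34 atm
Z = PV_m/(RT) = (377.34)(0.139)/((0.08206)(577)) = 52.450/47.349 = 1.108

Z ≈ 1.108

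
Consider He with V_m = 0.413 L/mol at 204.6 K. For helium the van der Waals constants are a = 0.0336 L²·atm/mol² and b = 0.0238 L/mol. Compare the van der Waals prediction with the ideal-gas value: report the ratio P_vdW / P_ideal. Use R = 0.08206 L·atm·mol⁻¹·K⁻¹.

Ideal: P_ideal = RT/V_m = (0.08206)(204.6)/0.413 = 40.6525 atm
vdW: P = RT/(V_m − b) − a/V_m² = 16.7895/0.389200 − 0.0336/0.170569 = 43.1385 − 0.196988 = 42.9415 atm
Ratio = 42.9415/40.6525 = 1.056

P_vdW / P_ideal ≈ 1.056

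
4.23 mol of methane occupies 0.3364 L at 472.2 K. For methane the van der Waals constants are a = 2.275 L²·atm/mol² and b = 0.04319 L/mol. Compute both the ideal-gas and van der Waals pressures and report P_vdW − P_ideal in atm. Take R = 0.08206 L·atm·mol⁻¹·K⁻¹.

ΔP ≈ 219.4 atm

Ideal: P_ideal = nRT/V = (4.23)(0.08206)(472.2)/0.3364 = 487.239 atm
vdW: P = nRT/(V − nb) − a n²/V² = 163.907/0.153706 − 40.7063/0.113165 = 1066.37 − 359.708 = 706.66 atm
ΔP = 706.66 − 487.239 = 219.4 atm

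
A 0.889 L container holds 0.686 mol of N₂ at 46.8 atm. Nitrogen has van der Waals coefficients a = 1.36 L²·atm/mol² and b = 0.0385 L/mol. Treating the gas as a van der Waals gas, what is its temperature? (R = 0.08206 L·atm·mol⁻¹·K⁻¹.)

T = (P + a n²/V²)(V − nb)/(nR)
P + a n²/V² = 46.8 + (1.36)(0.686)²/(0.889)² = 47.610 atm
V − nb = 0.889 − (0.686)(0.0385) = 0.86259 L
T = (47.610)(0.86259)/((0.686)(0.08206)) = 729.5 K

T ≈ 729.5 K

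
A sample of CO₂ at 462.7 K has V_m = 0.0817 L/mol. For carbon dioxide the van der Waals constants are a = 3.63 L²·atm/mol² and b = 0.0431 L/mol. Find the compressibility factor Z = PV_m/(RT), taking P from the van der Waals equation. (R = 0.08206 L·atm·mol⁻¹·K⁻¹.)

Z ≈ 0.9464

P = RT/(V_m − b) − a/V_m² = (0.08206)(462.7)/(0.0817 − 0.0431) − 3.63/(0.0817)²
  = 37.969/0.038600 − 543.83 = 983.65 − 543.83 = 439.82 atm
Z = PV_m/(RT) = (439.82)(0.0817)/((0.08206)(462.7)) = 35.933/37.969 = 0.9464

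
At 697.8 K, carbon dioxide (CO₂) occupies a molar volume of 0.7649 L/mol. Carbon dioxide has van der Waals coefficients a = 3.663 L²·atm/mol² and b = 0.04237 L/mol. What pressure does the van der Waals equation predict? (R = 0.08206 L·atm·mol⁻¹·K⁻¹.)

P = RT/(V_m − b) − a/V_m²
RT/(V_m − b) = (0.08206)(697.8)/(0.7649 − 0.04237) = 57.261/0.72253 = 79.251 atm
a/V_m² = 3.663/(0.7649)² = 6.2608 atm
P = 79.251 − 6.2608 = 72.99 atm

P ≈ 72.99 atm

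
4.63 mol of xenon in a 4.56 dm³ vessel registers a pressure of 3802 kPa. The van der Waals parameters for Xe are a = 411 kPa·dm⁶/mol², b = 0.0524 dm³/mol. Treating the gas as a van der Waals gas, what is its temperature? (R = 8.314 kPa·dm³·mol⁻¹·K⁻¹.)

T ≈ 473.9 K

T = (P + a n²/V²)(V − nb)/(nR)
P + a n²/V² = 3802 + (411)(4.63)²/(4.56)² = 4225.7 kPa
V − nb = 4.56 − (4.63)(0.0524) = 4.3174 dm³
T = (4225.7)(4.3174)/((4.63)(8.314)) = 473.9 K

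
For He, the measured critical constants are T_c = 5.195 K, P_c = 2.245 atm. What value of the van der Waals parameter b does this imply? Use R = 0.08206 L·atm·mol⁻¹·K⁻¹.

b ≈ 0.02374 L/mol

From T_c = 8a/(27Rb) and P_c = a/(27b²): b = R T_c/(8 P_c).
b = (0.08206)(5.195)/(8×2.245) = 0.42630/17.960 = 0.02374 L/mol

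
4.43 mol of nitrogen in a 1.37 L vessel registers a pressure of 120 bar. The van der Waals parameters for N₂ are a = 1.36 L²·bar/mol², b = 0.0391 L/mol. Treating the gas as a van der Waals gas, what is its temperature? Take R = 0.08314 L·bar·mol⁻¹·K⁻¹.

T ≈ 436.1 K

T = (P + a n²/V²)(V − nb)/(nR)
P + a n²/V² = 120 + (1.36)(4.43)²/(1.37)² = 134.22 bar
V − nb = 1.37 − (4.43)(0.0391) = 1.1968 L
T = (134.22)(1.1968)/((4.43)(0.08314)) = 436.1 K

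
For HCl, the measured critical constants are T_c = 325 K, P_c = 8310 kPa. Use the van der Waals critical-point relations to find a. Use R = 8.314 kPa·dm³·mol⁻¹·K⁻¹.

From T_c = 8a/(27Rb) and P_c = a/(27b²): a = 27 R² T_c²/(64 P_c).
a = 27×(8.314)²×(325)²/(64×8310) = 197129003/531840 = 370.7 kPa·dm⁶/mol²

a ≈ 370.7 kPa·dm⁶/mol²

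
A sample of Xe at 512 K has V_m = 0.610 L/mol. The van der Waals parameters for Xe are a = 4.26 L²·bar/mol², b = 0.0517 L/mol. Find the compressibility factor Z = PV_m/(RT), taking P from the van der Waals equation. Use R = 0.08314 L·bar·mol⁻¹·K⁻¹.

P = RT/(V_m − b) − a/V_m² = (0.08314)(512)/(0.610 − 0.0517) − 4.26/(0.610)²
  = 42.568/0.55830 − 11.449 = 76.246 − 11.449 = 64.797 bar
Z = PV_m/(RT) = (64.797)(0.610)/((0.08314)(512)) = 39.526/42.568 = 0.9285

Z ≈ 0.9285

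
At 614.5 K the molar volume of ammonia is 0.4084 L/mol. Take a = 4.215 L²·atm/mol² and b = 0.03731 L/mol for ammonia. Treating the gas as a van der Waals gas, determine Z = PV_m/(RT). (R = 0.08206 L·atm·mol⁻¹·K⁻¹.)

Z ≈ 0.8959

P = RT/(V_m − b) − a/V_m² = (0.08206)(614.5)/(0.4084 − 0.03731) − 4.215/(0.4084)²
  = 50.426/0.37109 − 25.271 = 135.89 − 25.271 = 110.62 atm
Z = PV_m/(RT) = (110.62)(0.4084)/((0.08206)(614.5)) = 45.177/50.426 = 0.8959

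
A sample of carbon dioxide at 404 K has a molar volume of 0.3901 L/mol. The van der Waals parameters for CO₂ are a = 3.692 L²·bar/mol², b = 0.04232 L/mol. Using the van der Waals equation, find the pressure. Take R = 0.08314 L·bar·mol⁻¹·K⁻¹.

P = RT/(V_m − b) − a/V_m²
RT/(V_m − b) = (0.08314)(404)/(0.3901 − 0.04232) = 33.589/0.34778 = 96.581 bar
a/V_m² = 3.692/(0.3901)² = 24.261 bar
P = 96.581 − 24.261 = 72.32 bar

P ≈ 72.32 bar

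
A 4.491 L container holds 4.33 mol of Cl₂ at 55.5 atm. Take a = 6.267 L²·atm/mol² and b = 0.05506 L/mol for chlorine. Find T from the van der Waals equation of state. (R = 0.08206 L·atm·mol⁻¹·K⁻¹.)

T = (P + a n²/V²)(V − nb)/(nR)
P + a n²/V² = 55.5 + (6.267)(4.33)²/(4.491)² = 61.326 atm
V − nb = 4.491 − (4.33)(0.05506) = 4.2526 L
T = (61.326)(4.2526)/((4.33)(0.08206)) = 734.0 K

T ≈ 734.0 K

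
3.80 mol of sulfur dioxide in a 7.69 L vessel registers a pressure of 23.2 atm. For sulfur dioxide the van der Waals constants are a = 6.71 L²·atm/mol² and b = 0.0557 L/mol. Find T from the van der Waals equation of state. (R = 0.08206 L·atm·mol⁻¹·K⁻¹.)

T ≈ 595.7 K

T = (P + a n²/V²)(V − nb)/(nR)
P + a n²/V² = 23.2 + (6.71)(3.80)²/(7.69)² = 24.838 atm
V − nb = 7.69 − (3.80)(0.0557) = 7.4783 L
T = (24.838)(7.4783)/((3.80)(0.08206)) = 595.7 K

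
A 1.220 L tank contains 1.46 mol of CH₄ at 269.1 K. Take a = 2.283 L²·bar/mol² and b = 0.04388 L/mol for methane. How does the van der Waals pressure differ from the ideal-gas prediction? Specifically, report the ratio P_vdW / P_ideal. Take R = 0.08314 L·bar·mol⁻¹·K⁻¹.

Ideal: P_ideal = nRT/V = (1.46)(0.08314)(269.1)/1.220 = 26.7742 bar
vdW: P = nRT/(V − nb) − a n²/V² = 32.6645/1.15594 − 4.86644/1.48840 = 28.2580 − 3.26958 = 24.9884 bar
Ratio = 24.9884/26.7742 = 0.9333

P_vdW / P_ideal ≈ 0.9333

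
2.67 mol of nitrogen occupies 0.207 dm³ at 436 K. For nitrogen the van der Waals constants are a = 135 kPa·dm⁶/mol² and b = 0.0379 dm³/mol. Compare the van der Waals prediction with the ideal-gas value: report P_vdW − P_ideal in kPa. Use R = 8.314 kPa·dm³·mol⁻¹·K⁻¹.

ΔP ≈ 22257 kPa

Ideal: P_ideal = nRT/V = (2.67)(8.314)(436)/0.207 = 46756.0 kPa
vdW: P = nRT/(V − nb) − a n²/V² = 9678.49/0.105807 − 962.402/0.0428490 = 91473.1 − 22460.3 = 69012.8 kPa
ΔP = 69012.8 − 46756.0 = 22257 kPa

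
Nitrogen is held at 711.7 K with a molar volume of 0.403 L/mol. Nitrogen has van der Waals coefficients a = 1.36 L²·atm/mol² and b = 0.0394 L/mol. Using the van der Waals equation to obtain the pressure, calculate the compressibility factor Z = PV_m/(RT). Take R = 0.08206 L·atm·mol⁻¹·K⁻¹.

Z ≈ 1.051

P = RT/(V_m − b) − a/V_m² = (0.08206)(711.7)/(0.403 − 0.0394) − 1.36/(0.403)²
  = 58.402/0.36360 − 8.3739 = 160.62 − 8.3739 = 152.25 atm
Z = PV_m/(RT) = (152.25)(0.403)/((0.08206)(711.7)) = 61.357/58.402 = 1.051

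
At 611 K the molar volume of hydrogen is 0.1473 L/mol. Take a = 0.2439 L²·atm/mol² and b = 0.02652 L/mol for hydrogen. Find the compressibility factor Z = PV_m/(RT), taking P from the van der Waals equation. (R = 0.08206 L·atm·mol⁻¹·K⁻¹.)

P = RT/(V_m − b) − a/V_m² = (0.08206)(611)/(0.1473 − 0.02652) − 0.2439/(0.1473)²
  = 50.139/0.12078 − 11.241 = 415.13 − 11.241 = 403.89 atm
Z = PV_m/(RT) = (403.89)(0.1473)/((0.08206)(611)) = 59.493/50.139 = 1.187

Z ≈ 1.187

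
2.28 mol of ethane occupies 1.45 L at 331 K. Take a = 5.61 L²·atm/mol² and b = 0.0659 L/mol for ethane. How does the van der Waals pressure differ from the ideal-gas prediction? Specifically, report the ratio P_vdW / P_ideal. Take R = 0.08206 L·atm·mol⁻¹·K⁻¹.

Ideal: P_ideal = nRT/V = (2.28)(0.08206)(331)/1.45 = 42.7097 atm
vdW: P = nRT/(V − nb) − a n²/V² = 61.9290/1.29975 − 29.1630/2.10250 = 47.6469 − 13.8706 = 33.7763 atm
Ratio = 33.7763/42.7097 = 0.7908

P_vdW / P_ideal ≈ 0.7908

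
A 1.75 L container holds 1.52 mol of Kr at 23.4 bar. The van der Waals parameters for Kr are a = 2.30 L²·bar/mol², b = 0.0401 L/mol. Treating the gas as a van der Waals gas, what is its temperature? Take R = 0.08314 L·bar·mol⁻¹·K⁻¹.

T ≈ 335.9 K

T = (P + a n²/V²)(V − nb)/(nR)
P + a n²/V² = 23.4 + (2.30)(1.52)²/(1.75)² = 25.135 bar
V − nb = 1.75 − (1.52)(0.0401) = 1.6890 L
T = (25.135)(1.6890)/((1.52)(0.08314)) = 335.9 K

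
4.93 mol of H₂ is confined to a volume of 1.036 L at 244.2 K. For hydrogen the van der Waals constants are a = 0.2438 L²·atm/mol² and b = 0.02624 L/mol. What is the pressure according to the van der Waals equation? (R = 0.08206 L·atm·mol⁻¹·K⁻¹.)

P = nRT/(V − nb) − a n²/V²
nRT/(V − nb) = (4.93)(0.08206)(244.2)/(1.036 − 4.93×0.02624) = 98.793/0.90664 = 108.97 atm
a n²/V² = (0.2438)(4.93)²/(1.036)² = 5.5209 atm
P = 108.97 − 5.5209 = 103.4 atm

P ≈ 103.4 atm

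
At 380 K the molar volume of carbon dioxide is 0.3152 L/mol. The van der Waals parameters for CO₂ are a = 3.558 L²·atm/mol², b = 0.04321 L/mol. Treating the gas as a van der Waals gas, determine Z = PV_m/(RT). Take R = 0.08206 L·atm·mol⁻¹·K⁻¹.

Z ≈ 0.7969

P = RT/(V_m − b) − a/V_m² = (0.08206)(380)/(0.3152 − 0.04321) − 3.558/(0.3152)²
  = 31.183/0.27199 − 35.812 = 114.65 − 35.812 = 78.84 atm
Z = PV_m/(RT) = (78.84)(0.3152)/((0.08206)(380)) = 24.850/31.183 = 0.7969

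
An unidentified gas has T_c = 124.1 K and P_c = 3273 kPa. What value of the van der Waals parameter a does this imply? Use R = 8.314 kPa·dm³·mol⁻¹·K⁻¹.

a ≈ 137.2 kPa·dm⁶/mol²

From T_c = 8a/(27Rb) and P_c = a/(27b²): a = 27 R² T_c²/(64 P_c).
a = 27×(8.314)²×(124.1)²/(64×3273) = 28742687/209472 = 137.2 kPa·dm⁶/mol²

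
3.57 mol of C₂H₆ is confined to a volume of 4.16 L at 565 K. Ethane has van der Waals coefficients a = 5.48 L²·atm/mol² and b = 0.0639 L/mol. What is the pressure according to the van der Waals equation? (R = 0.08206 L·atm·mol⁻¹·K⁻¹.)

P ≈ 38.06 atm

P = nRT/(V − nb) − a n²/V²
nRT/(V − nb) = (3.57)(0.08206)(565)/(4.16 − 3.57×0.0639) = 165.52/3.9319 = 42.097 atm
a n²/V² = (5.48)(3.57)²/(4.16)² = 4.0358 atm
P = 42.097 − 4.0358 = 38.06 atm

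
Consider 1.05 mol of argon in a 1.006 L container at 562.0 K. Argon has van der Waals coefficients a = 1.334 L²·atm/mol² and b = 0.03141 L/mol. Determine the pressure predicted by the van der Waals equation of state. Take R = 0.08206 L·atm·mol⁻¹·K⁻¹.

P ≈ 48.31 atm

P = nRT/(V − nb) − a n²/V²
nRT/(V − nb) = (1.05)(0.08206)(562.0)/(1.006 − 1.05×0.03141) = 48.424/0.97302 = 49.767 atm
a n²/V² = (1.334)(1.05)²/(1.006)² = 1.4532 atm
P = 49.767 − 1.4532 = 48.31 atm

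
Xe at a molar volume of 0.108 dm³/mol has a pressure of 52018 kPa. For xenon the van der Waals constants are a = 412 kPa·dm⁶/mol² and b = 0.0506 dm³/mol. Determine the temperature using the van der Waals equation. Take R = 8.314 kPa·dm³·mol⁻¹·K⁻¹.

T ≈ 603.0 K

T = (P + a/V_m²)(V_m − b)/R
P + a/V_m² = 52018 + 412/(0.108)² = 87340 kPa
V_m − b = 0.108 − 0.0506 = 0.057400 dm³/mol
T = (87340)(0.057400)/8.314 = 603.0 K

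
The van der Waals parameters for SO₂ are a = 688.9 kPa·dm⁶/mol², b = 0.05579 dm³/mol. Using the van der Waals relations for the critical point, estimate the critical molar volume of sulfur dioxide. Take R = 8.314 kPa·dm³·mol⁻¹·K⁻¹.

For a van der Waals gas, V_m,c = 3b.
V_m,c = 3×0.05579 = 0.1674 dm³/mol

V_m,c ≈ 0.1674 dm³/mol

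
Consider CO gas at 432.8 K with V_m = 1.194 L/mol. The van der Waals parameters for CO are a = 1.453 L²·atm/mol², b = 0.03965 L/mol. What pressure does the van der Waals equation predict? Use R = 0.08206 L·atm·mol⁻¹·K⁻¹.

P = RT/(V_m − b) − a/V_m²
RT/(V_m − b) = (0.08206)(432.8)/(1.194 − 0.03965) = 35.516/1.1544 = 30.766 atm
a/V_m² = 1.453/(1.194)² = 1.0192 atm
P = 30.766 − 1.0192 = 29.75 atm

P ≈ 29.75 atm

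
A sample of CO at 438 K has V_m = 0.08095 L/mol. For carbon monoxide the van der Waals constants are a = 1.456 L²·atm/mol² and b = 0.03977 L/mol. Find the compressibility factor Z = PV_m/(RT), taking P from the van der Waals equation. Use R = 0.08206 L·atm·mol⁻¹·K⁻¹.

P = RT/(V_m − b) − a/V_m² = (0.08206)(438)/(0.08095 − 0.03977) − 1.456/(0.08095)²
  = 35.942/0.041180 − 222.19 = 872.80 − 222.19 = 650.61 atm
Z = PV_m/(RT) = (650.61)(0.08095)/((0.08206)(438)) = 52.667/35.942 = 1.465

Z ≈ 1.465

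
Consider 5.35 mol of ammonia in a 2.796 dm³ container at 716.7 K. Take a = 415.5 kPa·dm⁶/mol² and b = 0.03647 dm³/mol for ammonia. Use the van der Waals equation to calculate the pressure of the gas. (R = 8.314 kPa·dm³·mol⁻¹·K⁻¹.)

P ≈ 10736 kPa

P = nRT/(V − nb) − a n²/V²
nRT/(V − nb) = (5.35)(8.314)(716.7)/(2.796 − 5.35×0.03647) = 31879/2.6009 = 12257 kPa
a n²/V² = (415.5)(5.35)²/(2.796)² = 1521.3 kPa
P = 12257 − 1521.3 = 10736 kPa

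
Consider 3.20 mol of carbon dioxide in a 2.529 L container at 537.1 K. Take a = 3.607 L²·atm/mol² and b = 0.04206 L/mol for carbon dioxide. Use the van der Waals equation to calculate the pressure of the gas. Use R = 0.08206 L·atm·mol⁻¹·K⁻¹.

P = nRT/(V − nb) − a n²/V²
nRT/(V − nb) = (3.20)(0.08206)(537.1)/(2.529 − 3.20×0.04206) = 141.04/2.3944 = 58.904 atm
a n²/V² = (3.607)(3.20)²/(2.529)² = 5.7750 atm
P = 58.904 − 5.7750 = 53.13 atm

P ≈ 53.13 atm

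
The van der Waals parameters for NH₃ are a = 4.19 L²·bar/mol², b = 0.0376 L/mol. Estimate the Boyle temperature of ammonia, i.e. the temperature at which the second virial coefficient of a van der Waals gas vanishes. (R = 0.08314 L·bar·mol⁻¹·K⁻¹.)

T_B ≈ 1340 K

For a van der Waals gas the second virial coefficient B₂ = b − a/(RT) vanishes at T_B = a/(Rb).
T_B = 4.19/(0.08314×0.0376) = 4.19/0.0031261 = 1340 K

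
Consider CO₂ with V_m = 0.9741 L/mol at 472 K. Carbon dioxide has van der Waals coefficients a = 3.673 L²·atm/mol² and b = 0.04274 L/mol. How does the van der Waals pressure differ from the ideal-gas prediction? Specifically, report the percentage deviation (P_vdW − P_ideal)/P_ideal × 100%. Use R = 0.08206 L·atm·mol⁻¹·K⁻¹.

-5.15 %

Ideal: P_ideal = RT/V_m = (0.08206)(472)/0.9741 = 39.7622 atm
vdW: P = RT/(V_m − b) − a/V_m² = 38.7323/0.931360 − 3.673/0.948871 = 41.5868 − 3.87092 = 37.7159 atm
% deviation = (37.7159 − 39.7622)/39.7622 × 100% = -5.15%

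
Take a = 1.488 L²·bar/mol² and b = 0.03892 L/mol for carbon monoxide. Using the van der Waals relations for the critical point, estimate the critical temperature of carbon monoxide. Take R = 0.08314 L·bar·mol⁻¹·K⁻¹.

For a van der Waals gas, T_c = 8a/(27Rb).
T_c = 8×1.488/(27×0.08314×0.03892) = 11.904/0.087367 = 136.3 K

T_c ≈ 136.3 K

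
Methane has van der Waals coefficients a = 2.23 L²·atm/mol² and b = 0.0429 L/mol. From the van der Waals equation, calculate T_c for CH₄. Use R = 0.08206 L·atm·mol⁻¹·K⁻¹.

T_c ≈ 187.7 K

For a van der Waals gas, T_c = 8a/(27Rb).
T_c = 8×2.23/(27×0.08206×0.0429) = 17.840/0.095050 = 187.7 K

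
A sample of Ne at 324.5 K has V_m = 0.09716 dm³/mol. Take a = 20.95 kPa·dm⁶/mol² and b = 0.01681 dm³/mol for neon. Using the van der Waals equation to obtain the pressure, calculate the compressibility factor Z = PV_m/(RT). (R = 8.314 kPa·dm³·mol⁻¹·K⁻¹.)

P = RT/(V_m − b) − a/V_m² = (8.314)(324.5)/(0.09716 − 0.01681) − 20.95/(0.09716)²
  = 2697.9/0.080350 − 2219.3 = 33577 − 2219.3 = 31358 kPa
Z = PV_m/(RT) = (31358)(0.09716)/((8.314)(324.5)) = 3046.7/2697.9 = 1.129

Z ≈ 1.129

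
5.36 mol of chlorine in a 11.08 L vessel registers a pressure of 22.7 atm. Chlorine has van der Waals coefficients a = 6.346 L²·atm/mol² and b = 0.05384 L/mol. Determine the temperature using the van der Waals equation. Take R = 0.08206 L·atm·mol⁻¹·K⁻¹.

T = (P + a n²/V²)(V − nb)/(nR)
P + a n²/V² = 22.7 + (6.346)(5.36)²/(11.08)² = 24.185 atm
V − nb = 11.08 − (5.36)(0.05384) = 10.791 L
T = (24.185)(10.791)/((5.36)(0.08206)) = 593.4 K

T ≈ 593.4 K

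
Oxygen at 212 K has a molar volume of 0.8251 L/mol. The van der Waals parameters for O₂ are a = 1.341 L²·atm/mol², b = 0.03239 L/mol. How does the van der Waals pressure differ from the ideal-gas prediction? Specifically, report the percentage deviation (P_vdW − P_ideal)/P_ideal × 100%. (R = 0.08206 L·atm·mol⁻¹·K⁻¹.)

-5.26 %

Ideal: P_ideal = RT/V_m = (0.08206)(212)/0.8251 = 21.0844 atm
vdW: P = RT/(V_m − b) − a/V_m² = 17.3967/0.792710 − 1.341/0.680790 = 21.9459 − 1.96977 = 19.9761 atm
% deviation = (19.9761 − 21.0844)/21.0844 × 100% = -5.26%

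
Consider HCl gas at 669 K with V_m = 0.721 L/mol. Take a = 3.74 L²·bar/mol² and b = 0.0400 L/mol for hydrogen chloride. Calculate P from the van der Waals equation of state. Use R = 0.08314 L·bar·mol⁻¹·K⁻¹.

P ≈ 74.48 bar

P = RT/(V_m − b) − a/V_m²
RT/(V_m − b) = (0.08314)(669)/(0.721 − 0.0400) = 55.621/0.68100 = 81.675 bar
a/V_m² = 3.74/(0.721)² = 7.1945 bar
P = 81.675 − 7.1945 = 74.48 bar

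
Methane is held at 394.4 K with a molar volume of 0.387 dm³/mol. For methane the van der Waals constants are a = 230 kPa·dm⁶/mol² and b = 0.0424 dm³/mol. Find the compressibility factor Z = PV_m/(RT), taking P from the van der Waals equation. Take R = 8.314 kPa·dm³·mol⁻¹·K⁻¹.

P = RT/(V_m − b) − a/V_m² = (8.314)(394.4)/(0.387 − 0.0424) − 230/(0.387)²
  = 3279.0/0.34460 − 1535.7 = 9515.4 − 1535.7 = 7979.7 kPa
Z = PV_m/(RT) = (7979.7)(0.387)/((8.314)(394.4)) = 3088.1/3279.0 = 0.9418

Z ≈ 0.9418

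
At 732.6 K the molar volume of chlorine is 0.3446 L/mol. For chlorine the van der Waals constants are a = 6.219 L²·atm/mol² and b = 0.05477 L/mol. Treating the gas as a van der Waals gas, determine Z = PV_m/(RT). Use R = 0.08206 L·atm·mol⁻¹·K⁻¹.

Z ≈ 0.8888

P = RT/(V_m − b) − a/V_m² = (0.08206)(732.6)/(0.3446 − 0.05477) − 6.219/(0.3446)²
  = 60.117/0.28983 − 52.371 = 207.42 − 52.371 = 155.05 atm
Z = PV_m/(RT) = (155.05)(0.3446)/((0.08206)(732.6)) = 53.430/60.117 = 0.8888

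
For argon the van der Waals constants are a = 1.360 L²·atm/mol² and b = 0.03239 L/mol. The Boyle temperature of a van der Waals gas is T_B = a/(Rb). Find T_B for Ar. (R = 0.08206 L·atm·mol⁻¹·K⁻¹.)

T_B ≈ 511.7 K

For a van der Waals gas the second virial coefficient B₂ = b − a/(RT) vanishes at T_B = a/(Rb).
T_B = 1.360/(0.08206×0.03239) = 1.360/0.0026579 = 511.7 K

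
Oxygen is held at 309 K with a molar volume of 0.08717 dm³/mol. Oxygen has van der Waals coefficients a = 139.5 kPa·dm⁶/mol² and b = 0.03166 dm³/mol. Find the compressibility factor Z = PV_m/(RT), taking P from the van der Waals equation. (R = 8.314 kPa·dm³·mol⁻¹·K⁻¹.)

P = RT/(V_m − b) − a/V_m² = (8.314)(309)/(0.08717 − 0.03166) − 139.5/(0.08717)²
  = 2569.0/0.055510 − 18359 = 46280 − 18359 = 27921 kPa
Z = PV_m/(RT) = (27921)(0.08717)/((8.314)(309)) = 2433.9/2569.0 = 0.9474

Z ≈ 0.9474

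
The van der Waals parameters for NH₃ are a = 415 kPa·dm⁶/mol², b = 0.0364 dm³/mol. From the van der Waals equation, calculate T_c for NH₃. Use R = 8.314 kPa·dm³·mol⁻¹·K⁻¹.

T_c ≈ 406.3 K

For a van der Waals gas, T_c = 8a/(27Rb).
T_c = 8×415/(27×8.314×0.0364) = 3320.0/8.1710 = 406.3 K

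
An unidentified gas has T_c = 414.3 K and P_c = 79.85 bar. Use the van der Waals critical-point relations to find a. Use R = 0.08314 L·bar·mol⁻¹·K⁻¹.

a ≈ 6.268 L²·bar/mol²

From T_c = 8a/(27Rb) and P_c = a/(27b²): a = 27 R² T_c²/(64 P_c).
a = 27×(0.08314)²×(414.3)²/(64×79.85) = 32034/5110.4 = 6.268 L²·bar/mol²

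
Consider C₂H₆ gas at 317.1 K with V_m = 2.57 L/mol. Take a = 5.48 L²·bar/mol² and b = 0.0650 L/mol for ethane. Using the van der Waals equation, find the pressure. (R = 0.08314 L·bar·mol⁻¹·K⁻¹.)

P = RT/(V_m − b) − a/V_m²
RT/(V_m − b) = (0.08314)(317.1)/(2.57 − 0.0650) = 26.364/2.5050 = 10.525 bar
a/V_m² = 5.48/(2.57)² = 0.82969 bar
P = 10.525 − 0.82969 = 9.695 bar

P ≈ 9.695 bar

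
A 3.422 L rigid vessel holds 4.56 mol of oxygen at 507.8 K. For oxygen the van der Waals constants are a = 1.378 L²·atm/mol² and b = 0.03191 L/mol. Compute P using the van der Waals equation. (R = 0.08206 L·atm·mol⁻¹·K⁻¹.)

P ≈ 55.55 atm

P = nRT/(V − nb) − a n²/V²
nRT/(V − nb) = (4.56)(0.08206)(507.8)/(3.422 − 4.56×0.03191) = 190.02/3.2765 = 57.995 atm
a n²/V² = (1.378)(4.56)²/(3.422)² = 2.4469 atm
P = 57.995 − 2.4469 = 55.55 atm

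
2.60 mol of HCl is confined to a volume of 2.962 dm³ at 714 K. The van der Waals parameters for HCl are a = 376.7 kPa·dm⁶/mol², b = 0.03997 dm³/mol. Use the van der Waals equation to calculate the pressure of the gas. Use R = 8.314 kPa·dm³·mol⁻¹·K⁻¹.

P = nRT/(V − nb) − a n²/V²
nRT/(V − nb) = (2.60)(8.314)(714)/(2.962 − 2.60×0.03997) = 15434/2.8581 = 5400.1 kPa
a n²/V² = (376.7)(2.60)²/(2.962)² = 290.25 kPa
P = 5400.1 − 290.25 = 5110 kPa

P ≈ 5110 kPa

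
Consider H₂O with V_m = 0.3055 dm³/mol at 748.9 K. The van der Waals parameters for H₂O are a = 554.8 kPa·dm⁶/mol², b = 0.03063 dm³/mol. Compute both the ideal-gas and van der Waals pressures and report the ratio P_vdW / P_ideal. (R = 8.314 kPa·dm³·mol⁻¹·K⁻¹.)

P_vdW / P_ideal ≈ 0.8198

Ideal: P_ideal = RT/V_m = (8.314)(748.9)/0.3055 = 20380.9 kPa
vdW: P = RT/(V_m − b) − a/V_m² = 6226.35/0.274870 − 554.8/0.0933303 = 22652.0 − 5944.48 = 16707.5 kPa
Ratio = 16707.5/20380.9 = 0.8198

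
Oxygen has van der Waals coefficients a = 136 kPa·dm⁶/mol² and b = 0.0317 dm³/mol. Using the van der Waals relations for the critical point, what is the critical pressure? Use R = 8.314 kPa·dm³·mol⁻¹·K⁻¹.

P_c ≈ 5013 kPa

For a van der Waals gas, P_c = a/(27b²).
P_c = 136/(27×(0.0317)²) = 136/0.027132 = 5013 kPa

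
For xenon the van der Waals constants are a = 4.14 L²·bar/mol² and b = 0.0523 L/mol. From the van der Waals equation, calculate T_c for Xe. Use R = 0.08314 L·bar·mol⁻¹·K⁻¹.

T_c ≈ 282.1 K

For a van der Waals gas, T_c = 8a/(27Rb).
T_c = 8×4.14/(27×0.08314×0.0523) = 33.120/0.11740 = 282.1 K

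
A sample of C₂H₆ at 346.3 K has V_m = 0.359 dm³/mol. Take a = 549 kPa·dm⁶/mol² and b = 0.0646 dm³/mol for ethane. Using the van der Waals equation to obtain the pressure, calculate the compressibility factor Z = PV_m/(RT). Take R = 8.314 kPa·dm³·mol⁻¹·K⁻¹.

Z ≈ 0.6883

P = RT/(V_m − b) − a/V_m² = (8.314)(346.3)/(0.359 − 0.0646) − 549/(0.359)²
  = 2879.1/0.29440 − 4259.7 = 9779.6 − 4259.7 = 5519.9 kPa
Z = PV_m/(RT) = (5519.9)(0.359)/((8.314)(346.3)) = 1981.6/2879.1 = 0.6883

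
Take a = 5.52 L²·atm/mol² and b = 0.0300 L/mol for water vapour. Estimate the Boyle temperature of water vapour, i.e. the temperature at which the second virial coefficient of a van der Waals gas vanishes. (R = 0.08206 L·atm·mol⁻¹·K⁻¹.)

For a van der Waals gas the second virial coefficient B₂ = b − a/(RT) vanishes at T_B = a/(Rb).
T_B = 5.52/(0.08206×0.0300) = 5.52/0.0024618 = 2242 K

T_B ≈ 2242 K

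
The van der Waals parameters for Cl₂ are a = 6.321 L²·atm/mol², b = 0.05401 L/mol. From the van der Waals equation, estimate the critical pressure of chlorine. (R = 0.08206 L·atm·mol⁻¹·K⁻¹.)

P_c ≈ 80.26 atm

For a van der Waals gas, P_c = a/(27b²).
P_c = 6.321/(27×(0.05401)²) = 6.321/0.078761 = 80.26 atm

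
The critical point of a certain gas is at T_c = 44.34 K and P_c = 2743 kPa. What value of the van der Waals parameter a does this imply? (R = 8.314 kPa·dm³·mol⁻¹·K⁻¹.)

From T_c = 8a/(27Rb) and P_c = a/(27b²): a = 27 R² T_c²/(64 P_c).
a = 27×(8.314)²×(44.34)²/(64×2743) = 3669232/175552 = 20.90 kPa·dm⁶/mol²

a ≈ 20.90 kPa·dm⁶/mol²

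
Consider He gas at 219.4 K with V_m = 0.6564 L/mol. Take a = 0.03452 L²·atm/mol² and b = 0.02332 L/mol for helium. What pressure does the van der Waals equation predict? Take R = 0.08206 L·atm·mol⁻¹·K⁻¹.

P ≈ 28.36 atm

P = RT/(V_m − b) − a/V_m²
RT/(V_m − b) = (0.08206)(219.4)/(0.6564 − 0.02332) = 18.004/0.63308 = 28.439 atm
a/V_m² = 0.03452/(0.6564)² = 0.080119 atm
P = 28.439 − 0.080119 = 28.36 atm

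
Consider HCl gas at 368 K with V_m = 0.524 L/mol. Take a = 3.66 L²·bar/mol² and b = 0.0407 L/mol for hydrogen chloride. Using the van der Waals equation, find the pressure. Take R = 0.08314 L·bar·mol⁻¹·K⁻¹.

P = RT/(V_m − b) − a/V_m²
RT/(V_m − b) = (0.08314)(368)/(0.524 − 0.0407) = 30.596/0.48330 = 63.306 bar
a/V_m² = 3.66/(0.524)² = 13.330 bar
P = 63.306 − 13.330 = 49.98 bar

P ≈ 49.98 bar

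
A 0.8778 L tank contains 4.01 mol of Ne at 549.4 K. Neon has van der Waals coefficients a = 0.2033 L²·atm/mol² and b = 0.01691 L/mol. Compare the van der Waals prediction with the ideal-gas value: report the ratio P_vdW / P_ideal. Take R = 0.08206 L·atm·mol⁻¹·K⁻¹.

Ideal: P_ideal = nRT/V = (4.01)(0.08206)(549.4)/0.8778 = 205.953 atm
vdW: P = nRT/(V − nb) − a n²/V² = 180.786/0.809991 − 3.26908/0.770533 = 223.195 − 4.24262 = 218.952 atm
Ratio = 218.952/205.953 = 1.063

P_vdW / P_ideal ≈ 1.063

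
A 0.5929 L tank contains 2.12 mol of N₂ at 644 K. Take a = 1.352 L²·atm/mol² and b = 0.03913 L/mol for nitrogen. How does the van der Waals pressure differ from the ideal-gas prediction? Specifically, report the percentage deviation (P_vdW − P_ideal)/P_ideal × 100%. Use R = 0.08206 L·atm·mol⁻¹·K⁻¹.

7.12 %

Ideal: P_ideal = nRT/V = (2.12)(0.08206)(644)/0.5929 = 188.961 atm
vdW: P = nRT/(V − nb) − a n²/V² = 112.035/0.509944 − 6.07643/0.351530 = 219.701 − 17.2857 = 202.415 atm
% deviation = (202.415 − 188.961)/188.961 × 100% = 7.12%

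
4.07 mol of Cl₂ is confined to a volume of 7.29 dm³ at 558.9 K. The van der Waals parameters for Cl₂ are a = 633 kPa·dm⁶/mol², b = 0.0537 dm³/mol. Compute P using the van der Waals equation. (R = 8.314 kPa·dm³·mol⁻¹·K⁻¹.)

P ≈ 2477 kPa

P = nRT/(V − nb) − a n²/V²
nRT/(V − nb) = (4.07)(8.314)(558.9)/(7.29 − 4.07×0.0537) = 18912/7.0714 = 2674.4 kPa
a n²/V² = (633)(4.07)²/(7.29)² = 197.30 kPa
P = 2674.4 − 197.30 = 2477 kPa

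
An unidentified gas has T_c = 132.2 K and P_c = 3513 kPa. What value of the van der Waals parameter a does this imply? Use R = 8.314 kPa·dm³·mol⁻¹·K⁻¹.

a ≈ 145.1 kPa·dm⁶/mol²

From T_c = 8a/(27Rb) and P_c = a/(27b²): a = 27 R² T_c²/(64 P_c).
a = 27×(8.314)²×(132.2)²/(64×3513) = 32617203/224832 = 145.1 kPa·dm⁶/mol²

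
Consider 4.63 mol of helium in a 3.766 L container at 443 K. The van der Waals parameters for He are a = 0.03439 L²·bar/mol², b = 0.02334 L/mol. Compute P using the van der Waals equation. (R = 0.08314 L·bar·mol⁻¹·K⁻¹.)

P = nRT/(V − nb) − a n²/V²
nRT/(V − nb) = (4.63)(0.08314)(443)/(3.766 − 4.63×0.02334) = 170.53/3.6579 = 46.620 bar
a n²/V² = (0.03439)(4.63)²/(3.766)² = 0.051980 bar
P = 46.620 − 0.051980 = 46.57 bar

P ≈ 46.57 bar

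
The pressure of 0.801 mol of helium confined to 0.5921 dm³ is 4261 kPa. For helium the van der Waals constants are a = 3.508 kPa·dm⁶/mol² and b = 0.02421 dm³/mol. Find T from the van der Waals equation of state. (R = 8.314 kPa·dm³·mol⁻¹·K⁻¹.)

T ≈ 367.0 K

T = (P + a n²/V²)(V − nb)/(nR)
P + a n²/V² = 4261 + (3.508)(0.801)²/(0.5921)² = 4267.4 kPa
V − nb = 0.5921 − (0.801)(0.02421) = 0.57271 dm³
T = (4267.4)(0.57271)/((0.801)(8.314)) = 367.0 K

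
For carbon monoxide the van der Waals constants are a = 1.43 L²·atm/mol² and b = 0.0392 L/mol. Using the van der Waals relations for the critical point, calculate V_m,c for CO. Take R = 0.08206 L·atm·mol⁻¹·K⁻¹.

For a van der Waals gas, V_m,c = 3b.
V_m,c = 3×0.0392 = 0.1176 L/mol

V_m,c ≈ 0.1176 L/mol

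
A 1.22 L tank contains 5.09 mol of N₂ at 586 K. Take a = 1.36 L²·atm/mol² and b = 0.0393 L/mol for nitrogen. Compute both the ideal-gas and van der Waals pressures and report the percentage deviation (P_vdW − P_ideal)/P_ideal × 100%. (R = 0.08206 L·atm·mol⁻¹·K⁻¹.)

7.81 %

Ideal: P_ideal = nRT/V = (5.09)(0.08206)(586)/1.22 = 200.626 atm
vdW: P = nRT/(V − nb) − a n²/V² = 244.764/1.01996 − 35.2350/1.48840 = 239.974 − 23.6731 = 216.301 atm
% deviation = (216.301 − 200.626)/200.626 × 100% = 7.81%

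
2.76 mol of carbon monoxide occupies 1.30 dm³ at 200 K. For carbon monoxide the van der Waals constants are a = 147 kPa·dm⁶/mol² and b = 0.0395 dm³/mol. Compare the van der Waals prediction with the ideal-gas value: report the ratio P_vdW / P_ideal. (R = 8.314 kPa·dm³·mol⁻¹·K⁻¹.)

P_vdW / P_ideal ≈ 0.9038

Ideal: P_ideal = nRT/V = (2.76)(8.314)(200)/1.30 = 3530.25 kPa
vdW: P = nRT/(V − nb) − a n²/V² = 4589.33/1.19098 − 1119.79/1.69000 = 3853.41 − 662.598 = 3190.81 kPa
Ratio = 3190.81/3530.25 = 0.9038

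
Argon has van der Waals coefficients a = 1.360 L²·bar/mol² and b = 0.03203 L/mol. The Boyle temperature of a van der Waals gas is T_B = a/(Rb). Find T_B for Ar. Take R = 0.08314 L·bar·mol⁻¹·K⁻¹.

For a van der Waals gas the second virial coefficient B₂ = b − a/(RT) vanishes at T_B = a/(Rb).
T_B = 1.360/(0.08314×0.03203) = 1.360/0.0026630 = 510.7 K

T_B ≈ 510.7 K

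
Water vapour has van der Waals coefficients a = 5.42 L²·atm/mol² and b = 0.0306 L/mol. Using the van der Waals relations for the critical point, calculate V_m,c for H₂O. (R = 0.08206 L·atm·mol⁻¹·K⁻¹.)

V_m,c ≈ 0.09180 L/mol

For a van der Waals gas, V_m,c = 3b.
V_m,c = 3×0.0306 = 0.09180 L/mol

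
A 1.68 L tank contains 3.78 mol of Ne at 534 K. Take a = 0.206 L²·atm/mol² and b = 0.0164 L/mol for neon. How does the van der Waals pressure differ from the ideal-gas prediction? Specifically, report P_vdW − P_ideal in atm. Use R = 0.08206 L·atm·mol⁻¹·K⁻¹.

Ideal: P_ideal = nRT/V = (3.78)(0.08206)(534)/1.68 = 98.5951 atm
vdW: P = nRT/(V − nb) − a n²/V² = 165.640/1.61801 − 2.94341/2.82240 = 102.373 − 1.04287 = 101.330 atm
ΔP = 101.330 − 98.5951 = 2.73 atm

ΔP ≈ 2.73 atm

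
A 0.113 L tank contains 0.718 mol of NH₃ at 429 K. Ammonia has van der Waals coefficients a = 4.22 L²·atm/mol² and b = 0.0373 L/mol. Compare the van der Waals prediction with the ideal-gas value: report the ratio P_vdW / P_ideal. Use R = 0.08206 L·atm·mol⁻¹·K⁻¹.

Ideal: P_ideal = nRT/V = (0.718)(0.08206)(429)/0.113 = 223.684 atm
vdW: P = nRT/(V − nb) − a n²/V² = 25.2763/0.0862186 − 2.17551/0.0127690 = 293.165 − 170.374 = 122.791 atm
Ratio = 122.791/223.684 = 0.5489

P_vdW / P_ideal ≈ 0.5489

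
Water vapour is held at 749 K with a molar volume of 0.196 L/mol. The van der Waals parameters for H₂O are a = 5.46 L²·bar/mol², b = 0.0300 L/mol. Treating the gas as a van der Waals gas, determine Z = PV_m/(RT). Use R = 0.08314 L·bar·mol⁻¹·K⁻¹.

P = RT/(V_m − b) − a/V_m² = (0.08314)(749)/(0.196 − 0.0300) − 5.46/(0.196)²
  = 62.272/0.16600 − 142.13 = 375.13 − 142.13 = 233.00 bar
Z = PV_m/(RT) = (233.00)(0.196)/((0.08314)(749)) = 45.668/62.272 = 0.7334

Z ≈ 0.7334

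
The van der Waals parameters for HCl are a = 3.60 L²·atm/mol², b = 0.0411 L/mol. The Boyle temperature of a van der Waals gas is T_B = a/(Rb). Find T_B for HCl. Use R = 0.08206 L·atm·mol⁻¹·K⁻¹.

For a van der Waals gas the second virial coefficient B₂ = b − a/(RT) vanishes at T_B = a/(Rb).
T_B = 3.60/(0.08206×0.0411) = 3.60/0.0033727 = 1067 K

T_B ≈ 1067 K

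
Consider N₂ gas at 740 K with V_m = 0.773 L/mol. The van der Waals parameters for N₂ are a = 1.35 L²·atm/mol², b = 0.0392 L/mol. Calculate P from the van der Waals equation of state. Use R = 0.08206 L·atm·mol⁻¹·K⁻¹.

P ≈ 80.49 atm

P = RT/(V_m − b) − a/V_m²
RT/(V_m − b) = (0.08206)(740)/(0.773 − 0.0392) = 60.724/0.73380 = 82.753 atm
a/V_m² = 1.35/(0.773)² = 2.2593 atm
P = 82.753 − 2.2593 = 80.49 atm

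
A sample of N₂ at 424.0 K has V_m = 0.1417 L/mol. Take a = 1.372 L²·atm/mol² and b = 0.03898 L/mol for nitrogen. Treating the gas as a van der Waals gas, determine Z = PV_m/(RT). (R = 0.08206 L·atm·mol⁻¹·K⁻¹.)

Z ≈ 1.101

P = RT/(V_m − b) − a/V_m² = (0.08206)(424.0)/(0.1417 − 0.03898) − 1.372/(0.1417)²
  = 34.793/0.10272 − 68.330 = 338.72 − 68.330 = 270.39 atm
Z = PV_m/(RT) = (270.39)(0.1417)/((0.08206)(424.0)) = 38.314/34.793 = 1.101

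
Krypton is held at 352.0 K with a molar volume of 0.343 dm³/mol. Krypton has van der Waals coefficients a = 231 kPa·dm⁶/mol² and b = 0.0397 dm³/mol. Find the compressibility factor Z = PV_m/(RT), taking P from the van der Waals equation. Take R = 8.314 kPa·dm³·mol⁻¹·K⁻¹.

Z ≈ 0.9008

P = RT/(V_m − b) − a/V_m² = (8.314)(352.0)/(0.343 − 0.0397) − 231/(0.343)²
  = 2926.5/0.30330 − 1963.5 = 9648.9 − 1963.5 = 7685.4 kPa
Z = PV_m/(RT) = (7685.4)(0.343)/((8.314)(352.0)) = 2636.1/2926.5 = 0.9008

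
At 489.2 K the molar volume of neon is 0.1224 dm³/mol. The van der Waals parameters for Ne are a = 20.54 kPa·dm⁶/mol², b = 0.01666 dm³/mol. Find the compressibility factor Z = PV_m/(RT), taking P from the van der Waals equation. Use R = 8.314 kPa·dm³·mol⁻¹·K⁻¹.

Z ≈ 1.116

P = RT/(V_m − b) − a/V_m² = (8.314)(489.2)/(0.1224 − 0.01666) − 20.54/(0.1224)²
  = 4067.2/0.10574 − 1371.0 = 38464 − 1371.0 = 37093 kPa
Z = PV_m/(RT) = (37093)(0.1224)/((8.314)(489.2)) = 4540.2/4067.2 = 1.116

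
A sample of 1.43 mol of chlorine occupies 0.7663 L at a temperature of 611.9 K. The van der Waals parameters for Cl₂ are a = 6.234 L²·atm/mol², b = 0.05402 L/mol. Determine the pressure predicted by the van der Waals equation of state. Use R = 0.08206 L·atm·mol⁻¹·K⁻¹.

P = nRT/(V − nb) − a n²/V²
nRT/(V − nb) = (1.43)(0.08206)(611.9)/(0.7663 − 1.43×0.05402) = 71.804/0.68905 = 104.21 atm
a n²/V² = (6.234)(1.43)²/(0.7663)² = 21.709 atm
P = 104.21 − 21.709 = 82.50 atm

P ≈ 82.50 atm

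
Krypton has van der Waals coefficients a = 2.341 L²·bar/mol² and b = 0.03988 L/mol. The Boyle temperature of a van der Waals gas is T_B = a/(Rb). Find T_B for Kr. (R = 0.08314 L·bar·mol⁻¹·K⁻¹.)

For a van der Waals gas the second virial coefficient B₂ = b − a/(RT) vanishes at T_B = a/(Rb).
T_B = 2.341/(0.08314×0.03988) = 2.341/0.0033156 = 706.1 K

T_B ≈ 706.1 K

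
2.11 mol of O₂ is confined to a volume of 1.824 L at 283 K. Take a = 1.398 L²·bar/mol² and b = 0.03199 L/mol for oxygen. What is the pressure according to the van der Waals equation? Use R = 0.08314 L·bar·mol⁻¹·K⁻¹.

P ≈ 26.39 bar

P = nRT/(V − nb) − a n²/V²
nRT/(V − nb) = (2.11)(0.08314)(283)/(1.824 − 2.11×0.03199) = 49.645/1.7565 = 28.264 bar
a n²/V² = (1.398)(2.11)²/(1.824)² = 1.8708 bar
P = 28.264 − 1.8708 = 26.39 bar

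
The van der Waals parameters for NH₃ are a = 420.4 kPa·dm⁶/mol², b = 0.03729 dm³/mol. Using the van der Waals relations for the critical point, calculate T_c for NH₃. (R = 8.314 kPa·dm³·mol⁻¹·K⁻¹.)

T_c ≈ 401.8 K

For a van der Waals gas, T_c = 8a/(27Rb).
T_c = 8×420.4/(27×8.314×0.03729) = 3363.2/8.3708 = 401.8 K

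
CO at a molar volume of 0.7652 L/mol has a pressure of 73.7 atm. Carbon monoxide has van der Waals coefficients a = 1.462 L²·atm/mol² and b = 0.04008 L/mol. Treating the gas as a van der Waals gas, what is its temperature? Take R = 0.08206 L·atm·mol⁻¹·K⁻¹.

T ≈ 673.3 K

T = (P + a/V_m²)(V_m − b)/R
P + a/V_m² = 73.7 + 1.462/(0.7652)² = 76.197 atm
V_m − b = 0.7652 − 0.04008 = 0.72512 L/mol
T = (76.197)(0.72512)/0.08206 = 673.3 K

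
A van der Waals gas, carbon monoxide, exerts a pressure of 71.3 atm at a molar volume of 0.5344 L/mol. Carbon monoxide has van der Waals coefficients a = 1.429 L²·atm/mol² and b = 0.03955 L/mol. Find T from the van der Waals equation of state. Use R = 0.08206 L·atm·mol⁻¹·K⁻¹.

T ≈ 460.1 K

T = (P + a/V_m²)(V_m − b)/R
P + a/V_m² = 71.3 + 1.429/(0.5344)² = 76.304 atm
V_m − b = 0.5344 − 0.03955 = 0.49485 L/mol
T = (76.304)(0.49485)/0.08206 = 460.1 K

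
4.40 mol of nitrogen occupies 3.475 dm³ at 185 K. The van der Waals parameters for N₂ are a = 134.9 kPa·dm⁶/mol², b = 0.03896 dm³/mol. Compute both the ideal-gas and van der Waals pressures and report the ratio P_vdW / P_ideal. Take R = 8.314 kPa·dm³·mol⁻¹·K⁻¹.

Ideal: P_ideal = nRT/V = (4.40)(8.314)(185)/3.475 = 1947.51 kPa
vdW: P = nRT/(V − nb) − a n²/V² = 6767.60/3.30358 − 2611.66/12.0756 = 2048.57 − 216.276 = 1832.29 kPa
Ratio = 1832.29/1947.51 = 0.9408

P_vdW / P_ideal ≈ 0.9408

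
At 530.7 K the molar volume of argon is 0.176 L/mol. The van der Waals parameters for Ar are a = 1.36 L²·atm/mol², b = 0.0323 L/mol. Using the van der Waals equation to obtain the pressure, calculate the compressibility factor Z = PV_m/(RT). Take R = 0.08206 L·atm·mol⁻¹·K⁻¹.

Z ≈ 1.047

P = RT/(V_m − b) − a/V_m² = (0.08206)(530.7)/(0.176 − 0.0323) − 1.36/(0.176)²
  = 43.549/0.14370 − 43.905 = 303.05 − 43.905 = 259.15 atm
Z = PV_m/(RT) = (259.15)(0.176)/((0.08206)(530.7)) = 45.610/43.549 = 1.047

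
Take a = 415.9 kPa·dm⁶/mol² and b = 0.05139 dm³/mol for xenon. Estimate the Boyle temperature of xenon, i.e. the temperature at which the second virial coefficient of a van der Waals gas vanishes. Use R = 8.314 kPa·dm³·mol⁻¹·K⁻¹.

For a van der Waals gas the second virial coefficient B₂ = b − a/(RT) vanishes at T_B = a/(Rb).
T_B = 415.9/(8.314×0.05139) = 415.9/0.42726 = 973.4 K

T_B ≈ 973.4 K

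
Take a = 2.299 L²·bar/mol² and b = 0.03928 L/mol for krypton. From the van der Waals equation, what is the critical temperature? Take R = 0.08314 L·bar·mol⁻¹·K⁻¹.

T_c ≈ 208.6 K

For a van der Waals gas, T_c = 8a/(27Rb).
T_c = 8×2.299/(27×0.08314×0.03928) = 18.392/0.088175 = 208.6 K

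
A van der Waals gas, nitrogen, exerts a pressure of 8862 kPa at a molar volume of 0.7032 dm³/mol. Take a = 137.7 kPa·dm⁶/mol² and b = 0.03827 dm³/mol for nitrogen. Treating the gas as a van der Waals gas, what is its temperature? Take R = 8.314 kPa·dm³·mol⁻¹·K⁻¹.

T = (P + a/V_m²)(V_m − b)/R
P + a/V_m² = 8862 + 137.7/(0.7032)² = 9140.5 kPa
V_m − b = 0.7032 − 0.03827 = 0.66493 dm³/mol
T = (9140.5)(0.66493)/8.314 = 731.0 K

T ≈ 731.0 K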